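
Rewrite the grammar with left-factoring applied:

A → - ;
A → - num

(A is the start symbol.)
Left-factoring transforms A → αβ₁ | αβ₂ into A → αA' and A' → β₁ | β₂
(α is the longest common prefix among the alternatives). Repeat until
no nonterminal has two alternatives with a common prefix.

Round 1: A has alternatives sharing prefix '-'. Introduce A': A → - A'
  Add: A' → ;
  Add: A' → num

No remaining common prefixes — done.

Resulting grammar:
A → - A'
A' → ;
A' → num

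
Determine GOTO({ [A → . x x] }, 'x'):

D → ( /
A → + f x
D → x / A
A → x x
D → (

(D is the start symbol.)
{ [A → x . x] }

GOTO(I, 'x') = CLOSURE({ [A → αX.β] : [A → α.Xβ] ∈ I, X = 'x' })

Items with dot before 'x', with the dot advanced:
  [A → . x x] → [A → x . x]
Closure adds nothing (no advanced item has the dot before a non-terminal).

GOTO = { [A → x . x] }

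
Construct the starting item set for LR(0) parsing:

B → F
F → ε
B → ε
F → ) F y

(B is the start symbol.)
{ [B → . F], [B → .], [B' → . B], [F → . ) F y], [F → .] }

First, augment the grammar with B' → B
I₀ = CLOSURE({ [B' → . B] }):
  [B' → . B] has the dot before B: add [B → . F], [B → .]
  [B → . F] has the dot before F: add [F → .], [F → . ) F y]
No further items can be added.

I₀ = { [B → . F], [B → .], [B' → . B], [F → . ) F y], [F → .] }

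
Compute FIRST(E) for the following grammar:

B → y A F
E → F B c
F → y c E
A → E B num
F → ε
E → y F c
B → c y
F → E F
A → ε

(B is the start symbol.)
FIRST sets of the other non-terminals involved (by the same procedure, iterated to a fixed point):
  FIRST(F) = { 'c', 'y', ε }
  FIRST(B) = { 'c', 'y' }

From E → F B c:
  - F is a non-terminal: add FIRST(F) \ {ε} = { 'c', 'y' }
    F is nullable, so continue to the next symbol
  - B is a non-terminal: add FIRST(B) \ {ε} = { 'c', 'y' }
    B is not nullable, so stop
From E → y F c:
  - y is a terminal: add 'y' and stop

Collecting: FIRST(E) = { 'c', 'y' }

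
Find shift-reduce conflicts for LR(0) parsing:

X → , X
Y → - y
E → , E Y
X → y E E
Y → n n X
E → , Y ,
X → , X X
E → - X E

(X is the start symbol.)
A shift-reduce conflict occurs when an LR(0) state has both:
  - a complete (reduce) item [A → α .] (dot at the end), and
  - a shift item [B → β . c γ] (dot before a terminal).

Augment with X' → X and build the canonical LR(0) collection (I0 = CLOSURE({[X' → . X]}), then GOTO on every symbol after a dot until no new states appear). It has 23 states:
  I0: { [X → . , X X], [X → . , X], [X → . y E E], [X' → . X] }  — shift
  I1: { [X → , . X X], [X → , . X], [X → . , X X], [X → . , X], [X → . y E E] }  — shift
  I2: { [X' → X .] }  — accept
  I3: { [E → . , E Y], [E → . , Y ,], [E → . - X E], [X → y . E E] }  — shift
  I4: { [E → , . E Y], [E → , . Y ,], [E → . , E Y], [E → . , Y ,], [E → . - X E], [Y → . - y], [Y → . n n X] }  — shift
  I5: { [E → - . X E], [X → . , X X], [X → . , X], [X → . y E E] }  — shift
  I6: { [E → . , E Y], [E → . , Y ,], [E → . - X E], [X → y E . E] }  — shift
  I7: { [X → y E E .] }  — reduce
  I8: { [E → - X . E], [E → . , E Y], [E → . , Y ,], [E → . - X E] }  — shift
  I9: { [E → - X E .] }  — reduce
  I10: { [E → - . X E], [X → . , X X], [X → . , X], [X → . y E E], [Y → - . y] }  — shift
  I11: { [E → , E . Y], [Y → . - y], [Y → . n n X] }  — shift
  I12: { [E → , Y . ,] }  — shift
  I13: { [Y → n . n X] }  — shift
  I14: { [X → . , X X], [X → . , X], [X → . y E E], [Y → n n . X] }  — shift
  I15: { [Y → n n X .] }  — reduce
  I16: { [E → , Y , .] }  — reduce
  I17: { [Y → - . y] }  — shift
  I18: { [E → , E Y .] }  — reduce
  I19: { [Y → - y .] }  — reduce
  I20: { [E → . , E Y], [E → . , Y ,], [E → . - X E], [X → y . E E], [Y → - y .] }  — shift, reduce
  I21: { [X → , X . X], [X → , X .], [X → . , X X], [X → . , X], [X → . y E E] }  — shift, reduce
  I22: { [X → , X X .] }  — reduce

I20 contains reduce item [Y → - y .] and shift items [E → . , E Y], [E → . , Y ,], [E → . - X E] — shift-reduce conflict.
I21 contains reduce item [X → , X .] and shift items [X → . , X], [X → . , X X], [X → . y E E] — shift-reduce conflict.

Answer: Yes — I20: [Y → - y .] vs [E → . , E Y]; I21: [X → , X .] vs [X → . , X]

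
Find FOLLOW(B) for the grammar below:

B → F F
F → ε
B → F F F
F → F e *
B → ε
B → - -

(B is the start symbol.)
B is the start symbol, so $ ∈ FOLLOW(B).
B does not occur on any right-hand side.

Taking the union: FOLLOW(B) = { $ }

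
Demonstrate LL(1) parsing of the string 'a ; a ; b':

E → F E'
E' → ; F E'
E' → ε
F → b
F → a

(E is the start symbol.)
LL(1) parsing maintains a stack (initially the start symbol over $) and the input. At each step: if the stack top is a terminal, match it against the current input token; if it is a non-terminal N, replace it with the RHS of M[N, lookahead] (the unique production whose predict set contains the lookahead).

Stack is shown with the top on the left.

Stack     Input        Action
-----------------------------
E $       a ; a ; b $  output E → F E'
F E' $    a ; a ; b $  output F → a
a E' $    a ; a ; b $  match 'a'
E' $      ; a ; b $    output E' → ; F E'
; F E' $  ; a ; b $    match ';'
F E' $    a ; b $      output F → a
a E' $    a ; b $      match 'a'
E' $      ; b $        output E' → ; F E'
; F E' $  ; b $        match ';'
F E' $    b $          output F → b
b E' $    b $          match 'b'
E' $      $            output E' → ε
$         $            accept

The string is accepted.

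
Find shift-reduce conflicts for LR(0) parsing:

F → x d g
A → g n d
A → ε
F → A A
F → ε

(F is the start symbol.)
A shift-reduce conflict occurs when an LR(0) state has both:
  - a complete (reduce) item [A → α .] (dot at the end), and
  - a shift item [B → β . c γ] (dot before a terminal).

Augment with F' → F and build the canonical LR(0) collection (I0 = CLOSURE({[F' → . F]}), then GOTO on every symbol after a dot until no new states appear). It has 10 states:
  I0: { [A → . g n d], [A → .], [F → . A A], [F → . x d g], [F → .], [F' → . F] }  — shift, 2 reduces
  I1: { [A → . g n d], [A → .], [F → A . A] }  — shift, reduce
  I2: { [F' → F .] }  — accept
  I3: { [A → g . n d] }  — shift
  I4: { [F → x . d g] }  — shift
  I5: { [F → x d . g] }  — shift
  I6: { [F → x d g .] }  — reduce
  I7: { [A → g n . d] }  — shift
  I8: { [A → g n d .] }  — reduce
  I9: { [F → A A .] }  — reduce

I0 contains reduce items [A → .], [F → .] and shift items [A → . g n d], [F → . x d g] — shift-reduce conflict.
I1 contains reduce item [A → .] and shift item [A → . g n d] — shift-reduce conflict.

Answer: Yes — I0: [A → .] vs [A → . g n d]; I1: [A → .] vs [A → . g n d]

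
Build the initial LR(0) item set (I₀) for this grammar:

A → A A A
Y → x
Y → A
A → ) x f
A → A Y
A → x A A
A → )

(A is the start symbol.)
First, augment the grammar with A' → A
I₀ = CLOSURE({ [A' → . A] }):
  [A' → . A] has the dot before A: add [A → . A A A], [A → . ) x f], [A → . A Y], [A → . x A A], [A → . )]
No further items can be added.

I₀ = { [A → . ) x f], [A → . )], [A → . A A A], [A → . A Y], [A → . x A A], [A' → . A] }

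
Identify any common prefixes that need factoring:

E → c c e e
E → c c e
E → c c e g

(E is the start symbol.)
Left-factoring is needed when two productions for the same non-terminal
share a common prefix on the right-hand side.

Productions for E:
  E → c c e e
  E → c c e
  E → c c e g

Found common prefix 'c c e' in productions for E

Answer: Yes, E has productions with common prefix 'c c e'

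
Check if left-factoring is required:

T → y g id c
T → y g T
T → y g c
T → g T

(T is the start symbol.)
Yes, T has productions with common prefix 'y g'

Left-factoring is needed when two productions for the same non-terminal
share a common prefix on the right-hand side.

Productions for T:
  T → y g id c
  T → y g T
  T → y g c
  T → g T

Found common prefix 'y g' in productions for T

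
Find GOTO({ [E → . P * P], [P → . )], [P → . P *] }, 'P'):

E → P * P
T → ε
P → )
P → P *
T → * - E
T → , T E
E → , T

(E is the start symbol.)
GOTO(I, 'P') = CLOSURE({ [A → αX.β] : [A → α.Xβ] ∈ I, X = 'P' })

Items with dot before 'P', with the dot advanced:
  [E → . P * P] → [E → P . * P]
  [P → . P *] → [P → P . *]
Closure adds nothing (no advanced item has the dot before a non-terminal).

GOTO = { [E → P . * P], [P → P . *] }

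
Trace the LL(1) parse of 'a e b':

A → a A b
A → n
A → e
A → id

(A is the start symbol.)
Stack is shown with the top on the left.

Stack    Input    Action
------------------------
A $      a e b $  output A → a A b
a A b $  a e b $  match 'a'
A b $    e b $    output A → e
e b $    e b $    match 'e'
b $      b $      match 'b'
$        $        accept

The string is accepted.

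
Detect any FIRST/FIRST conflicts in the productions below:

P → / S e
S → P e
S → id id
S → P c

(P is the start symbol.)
Yes. S → P e / S → P c on { '/' }

A FIRST/FIRST conflict occurs when two productions N → α and N → β for the same non-terminal have FIRST(α) ∩ FIRST(β) ≠ ∅ (with ε ∈ FIRST of a nullable right-hand side, so two nullable alternatives also conflict).

FIRST sets of the non-terminals at (or reachable through a nullable prefix from) the front of some alternative:
  FIRST(P) = { '/' }

Productions for S:
  S → P e: FIRST = { '/' }
  S → id id: FIRST = { 'id' }
  S → P c: FIRST = { '/' }
P has only one production, so no FIRST/FIRST conflict is possible there.

Conflict for S: S → P e and S → P c
  Overlap: { '/' }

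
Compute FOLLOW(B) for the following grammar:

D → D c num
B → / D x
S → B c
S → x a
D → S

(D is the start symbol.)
{ 'c' }

To compute FOLLOW(B), find every occurrence of B on a right-hand side N → α B β: add FIRST(β) \ {ε}, and if β is empty or nullable also add FOLLOW(N). Iterate to a fixed point.

In S → B c: B is followed by c, add FIRST(c) \ {ε} = { 'c' }

Taking the union: FOLLOW(B) = { 'c' }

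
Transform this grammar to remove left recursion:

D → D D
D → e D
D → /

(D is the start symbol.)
D is directly left-recursive. The standard transformation for
  A → A α₁ | ... | A α_m | β₁ | ... | β_n
is
  A  → β₁ A' | ... | β_n A'
  A' → α₁ A' | ... | α_m A' | ε

D → e D becomes D → e D D'
D → / becomes D → / D'
D → D D becomes D' → D D'
Add D' → ε

Resulting grammar:
D → e D D'
D → / D'
D' → D D'
D' → ε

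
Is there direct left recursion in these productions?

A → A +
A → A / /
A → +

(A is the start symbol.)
Direct left recursion occurs when N → N α for some non-terminal N (the right-hand side begins with the left-hand side itself).

A → A +: LEFT RECURSIVE (starts with A)
A → A / /: LEFT RECURSIVE (starts with A)
A → +: starts with '+'

The grammar has direct left recursion on: A.

Answer: Yes, A is left-recursive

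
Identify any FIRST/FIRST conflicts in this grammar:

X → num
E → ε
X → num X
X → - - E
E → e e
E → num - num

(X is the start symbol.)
A FIRST/FIRST conflict occurs when two productions N → α and N → β for the same non-terminal have FIRST(α) ∩ FIRST(β) ≠ ∅ (with ε ∈ FIRST of a nullable right-hand side, so two nullable alternatives also conflict).

Productions for X:
  X → num: FIRST = { 'num' }
  X → num X: FIRST = { 'num' }
  X → - - E: FIRST = { '-' }
Productions for E:
  E → ε: FIRST = { ε }
  E → e e: FIRST = { 'e' }
  E → num - num: FIRST = { 'num' }

Conflict for X: X → num and X → num X
  Overlap: { 'num' }

Answer: Yes. X → num / X → num X on { 'num' }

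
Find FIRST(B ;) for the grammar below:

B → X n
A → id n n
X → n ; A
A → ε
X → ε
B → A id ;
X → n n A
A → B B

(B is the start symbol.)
FIRST sets of the non-terminals involved (from the grammar, by fixed-point iteration):
  FIRST(B) = { 'id', 'n' }

To compute FIRST(B ;), process the symbols left to right:
Symbol B is a non-terminal. Add FIRST(B) \ {ε} = { 'id', 'n' }
B is not nullable (ε ∉ FIRST(B)), so stop here.
FIRST(B ;) = { 'id', 'n' }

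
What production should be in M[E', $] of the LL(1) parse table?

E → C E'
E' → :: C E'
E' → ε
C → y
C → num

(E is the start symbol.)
E' → ε

To find M[E', $], we find productions for E' where $ is in the predict set (PREDICT(N → α) = (FIRST(α) \ {ε}) ∪ (FOLLOW(N) if α ⇒* ε)).

Relevant sets:
  FOLLOW(E') = { $ }

E' → :: C E': PREDICT = { '::' }
E' → ε: PREDICT = { $ }
  $ is in predict set, so this production goes in M[E', $]

M[E', $] = E' → ε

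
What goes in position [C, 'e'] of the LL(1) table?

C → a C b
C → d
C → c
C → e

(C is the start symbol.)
To find M[C, 'e'], we find productions for C where 'e' is in the predict set (PREDICT(N → α) = (FIRST(α) \ {ε}) ∪ (FOLLOW(N) if α ⇒* ε)).

C → a C b: PREDICT = { 'a' }
C → d: PREDICT = { 'd' }
C → c: PREDICT = { 'c' }
C → e: PREDICT = { 'e' }
  'e' is in predict set, so this production goes in M[C, 'e']

M[C, 'e'] = C → e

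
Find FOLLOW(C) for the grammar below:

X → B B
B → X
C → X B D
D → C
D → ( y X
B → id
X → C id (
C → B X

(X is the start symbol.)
To compute FOLLOW(C), find every occurrence of C on a right-hand side N → α C β: add FIRST(β) \ {ε}, and if β is empty or nullable also add FOLLOW(N). Iterate to a fixed point.

In D → C: C is at the end, add FOLLOW(D)
In X → C id (: C is followed by id '(', add FIRST(id '(') \ {ε} = { 'id' }

The FOLLOW sets referred to above (computed the same way, to a fixed point):
  FOLLOW(D) = { 'id' }

Taking the union: FOLLOW(C) = { 'id' }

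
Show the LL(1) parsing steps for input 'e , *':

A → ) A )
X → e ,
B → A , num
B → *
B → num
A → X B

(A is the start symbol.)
Stack is shown with the top on the left.

Stack    Input    Action
------------------------
A $      e , * $  output A → X B
X B $    e , * $  output X → e ,
e , B $  e , * $  match 'e'
, B $    , * $    match ','
B $      * $      output B → *
* $      * $      match '*'
$        $        accept

The string is accepted.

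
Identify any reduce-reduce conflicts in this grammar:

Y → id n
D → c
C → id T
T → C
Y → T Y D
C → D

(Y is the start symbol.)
No reduce-reduce conflicts

Augment with Y' → Y and build the canonical LR(0) collection (I0 = CLOSURE({[Y' → . Y]}), then GOTO on every symbol after a dot until no new states appear). It has 12 states:
  I0: { [C → . D], [C → . id T], [D → . c], [T → . C], [Y → . T Y D], [Y → . id n], [Y' → . Y] }  — shift
  I1: { [T → C .] }  — reduce
  I2: { [C → D .] }  — reduce
  I3: { [C → . D], [C → . id T], [D → . c], [T → . C], [Y → . T Y D], [Y → . id n], [Y → T . Y D] }  — shift
  I4: { [Y' → Y .] }  — accept
  I5: { [D → c .] }  — reduce
  I6: { [C → . D], [C → . id T], [C → id . T], [D → . c], [T → . C], [Y → id . n] }  — shift
  I7: { [C → id T .] }  — reduce
  I8: { [C → . D], [C → . id T], [C → id . T], [D → . c], [T → . C] }  — shift
  I9: { [Y → id n .] }  — reduce
  I10: { [D → . c], [Y → T Y . D] }  — shift
  I11: { [Y → T Y D .] }  — reduce

No state contains more than one complete item.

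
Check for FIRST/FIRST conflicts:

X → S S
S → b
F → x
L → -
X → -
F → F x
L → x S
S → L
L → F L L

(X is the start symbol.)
Yes. X → S S / X → '-' on { '-' }; F → x / F → F x on { 'x' }; L → x S / L → F L L on { 'x' }

A FIRST/FIRST conflict occurs when two productions N → α and N → β for the same non-terminal have FIRST(α) ∩ FIRST(β) ≠ ∅ (with ε ∈ FIRST of a nullable right-hand side, so two nullable alternatives also conflict).

FIRST sets of the non-terminals at (or reachable through a nullable prefix from) the front of some alternative:
  FIRST(S) = { '-', 'b', 'x' }
  FIRST(L) = { '-', 'x' }
  FIRST(F) = { 'x' }

Productions for X:
  X → S S: FIRST = { '-', 'b', 'x' }
  X → -: FIRST = { '-' }
Productions for S:
  S → b: FIRST = { 'b' }
  S → L: FIRST = { '-', 'x' }
Productions for F:
  F → x: FIRST = { 'x' }
  F → F x: FIRST = { 'x' }
Productions for L:
  L → -: FIRST = { '-' }
  L → x S: FIRST = { 'x' }
  L → F L L: FIRST = { 'x' }

Conflict for X: X → S S and X → -
  Overlap: { '-' }
Conflict for F: F → x and F → F x
  Overlap: { 'x' }
Conflict for L: L → x S and L → F L L
  Overlap: { 'x' }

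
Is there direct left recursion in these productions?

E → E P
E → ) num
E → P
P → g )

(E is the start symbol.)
Direct left recursion occurs when N → N α for some non-terminal N (the right-hand side begins with the left-hand side itself).

E → E P: LEFT RECURSIVE (starts with E)
E → ) num: starts with ')'
E → P: starts with P
P → g ): starts with g

The grammar has direct left recursion on: E.

Answer: Yes, E is left-recursive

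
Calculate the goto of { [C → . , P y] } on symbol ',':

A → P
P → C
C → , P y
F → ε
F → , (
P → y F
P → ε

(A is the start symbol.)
GOTO(I, ',') = CLOSURE({ [A → αX.β] : [A → α.Xβ] ∈ I, X = ',' })

Items with dot before ',', with the dot advanced:
  [C → . , P y] → [C → , . P y]
Closure of the advanced items:
  [C → , . P y] has the dot before P: add [P → . C], [P → . y F], [P → .]
  [P → . C] has the dot before C: add [C → . , P y]

GOTO = { [C → , . P y], [C → . , P y], [P → . C], [P → . y F], [P → .] }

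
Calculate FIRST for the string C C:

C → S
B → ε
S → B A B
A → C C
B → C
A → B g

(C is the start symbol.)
{ 'g' }

FIRST sets of the non-terminals involved (from the grammar, by fixed-point iteration):
  FIRST(C) = { 'g' }

To compute FIRST(C C), process the symbols left to right:
Symbol C is a non-terminal. Add FIRST(C) \ {ε} = { 'g' }
C is not nullable (ε ∉ FIRST(C)), so stop here.
FIRST(C C) = { 'g' }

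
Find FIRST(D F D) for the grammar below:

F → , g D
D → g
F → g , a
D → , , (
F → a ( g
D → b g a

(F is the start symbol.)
FIRST sets of the non-terminals involved (from the grammar, by fixed-point iteration):
  FIRST(D) = { ',', 'b', 'g' }

To compute FIRST(D F D), process the symbols left to right:
Symbol D is a non-terminal. Add FIRST(D) \ {ε} = { ',', 'b', 'g' }
D is not nullable (ε ∉ FIRST(D)), so stop here.
FIRST(D F D) = { ',', 'b', 'g' }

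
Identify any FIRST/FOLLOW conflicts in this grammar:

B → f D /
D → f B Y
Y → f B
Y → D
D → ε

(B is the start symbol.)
A FIRST/FOLLOW conflict occurs when a non-terminal N has a nullable alternative N → β (β ⇒* ε) and another alternative N → α with FIRST(α) ∩ FOLLOW(N) ≠ ∅: on such a lookahead the parser cannot decide between expanding α and letting N vanish via β.

Nullable non-terminals: D, Y.
FIRST sets used below: FIRST(D) = { 'f', ε }

D: nullable alternative(s) D → ε; FOLLOW(D) = { '/' }
  D → f B Y: FIRST \ {ε} = { 'f' } — disjoint from FOLLOW(D)
  D → ε: FIRST \ {ε} = { } — this is the only nullable alternative, skip

Y: nullable alternative(s) Y → D; FOLLOW(Y) = { '/' }
  Y → f B: FIRST \ {ε} = { 'f' } — disjoint from FOLLOW(Y)
  Y → D: FIRST \ {ε} = { 'f' } — this is the only nullable alternative, skip

B has no nullable alternative, so no FIRST/FOLLOW check is needed there.

No FIRST/FOLLOW conflicts found.

Answer: No FIRST/FOLLOW conflicts.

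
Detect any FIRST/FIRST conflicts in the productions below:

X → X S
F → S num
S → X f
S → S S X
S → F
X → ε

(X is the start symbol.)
Yes. S → X f / S → S S X on { 'f' }; S → X f / S → F on { 'f' }; S → S S X / S → F on { 'f' }

FIRST sets of the non-terminals at (or reachable through a nullable prefix from) the front of some alternative:
  FIRST(X) = { 'f', ε }
  FIRST(S) = { 'f' }
  FIRST(F) = { 'f' }

Productions for X:
  X → X S: FIRST = { 'f' }
  X → ε: FIRST = { ε }
Productions for S:
  S → X f: FIRST = { 'f' }
  S → S S X: FIRST = { 'f' }
  S → F: FIRST = { 'f' }
F has only one production, so no FIRST/FIRST conflict is possible there.

Conflict for S: S → X f and S → S S X
  Overlap: { 'f' }
Conflict for S: S → X f and S → F
  Overlap: { 'f' }
Conflict for S: S → S S X and S → F
  Overlap: { 'f' }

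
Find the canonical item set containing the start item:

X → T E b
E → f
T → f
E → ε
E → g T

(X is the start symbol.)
First, augment the grammar with X' → X
I₀ = CLOSURE({ [X' → . X] }):
  [X' → . X] has the dot before X: add [X → . T E b]
  [X → . T E b] has the dot before T: add [T → . f]
No further items can be added.

I₀ = { [T → . f], [X → . T E b], [X' → . X] }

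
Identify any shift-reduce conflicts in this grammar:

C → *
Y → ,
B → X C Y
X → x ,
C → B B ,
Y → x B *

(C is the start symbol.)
No shift-reduce conflicts

Augment with C' → C and build the canonical LR(0) collection (I0 = CLOSURE({[C' → . C]}), then GOTO on every symbol after a dot until no new states appear). It has 15 states:
  I0: { [B → . X C Y], [C → . *], [C → . B B ,], [C' → . C], [X → . x ,] }  — shift
  I1: { [C → * .] }  — reduce
  I2: { [B → . X C Y], [C → B . B ,], [X → . x ,] }  — shift
  I3: { [C' → C .] }  — accept
  I4: { [B → . X C Y], [B → X . C Y], [C → . *], [C → . B B ,], [X → . x ,] }  — shift
  I5: { [X → x . ,] }  — shift
  I6: { [X → x , .] }  — reduce
  I7: { [B → X C . Y], [Y → . ,], [Y → . x B *] }  — shift
  I8: { [Y → , .] }  — reduce
  I9: { [B → X C Y .] }  — reduce
  I10: { [B → . X C Y], [X → . x ,], [Y → x . B *] }  — shift
  I11: { [Y → x B . *] }  — shift
  I12: { [Y → x B * .] }  — reduce
  I13: { [C → B B . ,] }  — shift
  I14: { [C → B B , .] }  — reduce

No state contains both a complete item and a shift item.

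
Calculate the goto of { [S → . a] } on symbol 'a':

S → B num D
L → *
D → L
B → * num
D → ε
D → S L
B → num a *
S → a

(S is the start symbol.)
{ [S → a .] }

GOTO(I, 'a') = CLOSURE({ [A → αX.β] : [A → α.Xβ] ∈ I, X = 'a' })

Items with dot before 'a', with the dot advanced:
  [S → . a] → [S → a .]
Closure adds nothing (no advanced item has the dot before a non-terminal).

GOTO = { [S → a .] }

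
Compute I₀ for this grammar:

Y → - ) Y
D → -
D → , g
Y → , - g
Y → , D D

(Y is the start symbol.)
{ [Y → . , - g], [Y → . , D D], [Y → . - ) Y], [Y' → . Y] }

First, augment the grammar with Y' → Y
I₀ = CLOSURE({ [Y' → . Y] }):
  [Y' → . Y] has the dot before Y: add [Y → . - ) Y], [Y → . , - g], [Y → . , D D]
No further items can be added.

I₀ = { [Y → . , - g], [Y → . , D D], [Y → . - ) Y], [Y' → . Y] }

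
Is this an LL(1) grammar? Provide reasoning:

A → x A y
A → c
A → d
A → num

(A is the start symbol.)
Yes, the grammar is LL(1).

A grammar is LL(1) if for each non-terminal N with multiple productions, the predict sets of those productions are pairwise disjoint, where PREDICT(N → α) = (FIRST(α) \ {ε}) ∪ (FOLLOW(N) if α ⇒* ε).

For A:
  PREDICT(A → x A y) = { 'x' }
  PREDICT(A → c) = { 'c' }
  PREDICT(A → d) = { 'd' }
  PREDICT(A → num) = { 'num' }

All predict sets are disjoint. The grammar IS LL(1).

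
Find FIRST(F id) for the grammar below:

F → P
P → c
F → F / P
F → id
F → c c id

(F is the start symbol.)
{ 'c', 'id' }

FIRST sets of the non-terminals involved (from the grammar, by fixed-point iteration):
  FIRST(F) = { 'c', 'id' }

To compute FIRST(F id), process the symbols left to right:
Symbol F is a non-terminal. Add FIRST(F) \ {ε} = { 'c', 'id' }
F is not nullable (ε ∉ FIRST(F)), so stop here.
FIRST(F id) = { 'c', 'id' }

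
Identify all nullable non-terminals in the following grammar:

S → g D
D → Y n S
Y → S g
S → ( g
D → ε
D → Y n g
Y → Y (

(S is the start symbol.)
{ 'D' }

A non-terminal is nullable if it can derive ε (the empty string): either it has an ε-production, or it has a production whose right-hand side consists entirely of nullable non-terminals.

ε-productions: D → ε
So D is immediately nullable.
No further non-terminal can be added: every production for the remaining non-terminals contains a terminal or a non-nullable non-terminal.
Nullable = { 'D' }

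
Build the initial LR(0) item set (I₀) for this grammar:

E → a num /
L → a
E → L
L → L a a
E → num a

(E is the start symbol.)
First, augment the grammar with E' → E
I₀ = CLOSURE({ [E' → . E] }):
  [E' → . E] has the dot before E: add [E → . a num /], [E → . L], [E → . num a]
  [E → . L] has the dot before L: add [L → . a], [L → . L a a]
No further items can be added.

I₀ = { [E → . L], [E → . a num /], [E → . num a], [E' → . E], [L → . L a a], [L → . a] }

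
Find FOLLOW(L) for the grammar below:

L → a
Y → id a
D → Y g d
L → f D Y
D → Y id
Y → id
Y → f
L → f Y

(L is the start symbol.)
L is the start symbol, so $ ∈ FOLLOW(L).
L does not occur on any right-hand side.

Taking the union: FOLLOW(L) = { $ }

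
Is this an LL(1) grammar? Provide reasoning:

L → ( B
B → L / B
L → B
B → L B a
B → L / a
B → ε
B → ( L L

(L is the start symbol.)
No. Predict set conflict for L: { '(' }

A grammar is LL(1) if for each non-terminal N with multiple productions, the predict sets of those productions are pairwise disjoint, where PREDICT(N → α) = (FIRST(α) \ {ε}) ∪ (FOLLOW(N) if α ⇒* ε).

Relevant sets:
  FIRST(B) = { '(', '/', 'a', ε }
  FIRST(L) = { '(', '/', 'a', ε }
  FOLLOW(L) = { $, '(', '/', 'a' }
  FOLLOW(B) = { $, '(', '/', 'a' }

For L:
  PREDICT(L → '(' B) = { '(' }
  PREDICT(L → B) = { $, '(', '/', 'a' }
For B:
  PREDICT(B → L '/' B) = { '(', '/', 'a' }
  PREDICT(B → L B a) = { '(', '/', 'a' }
  PREDICT(B → L '/' a) = { '(', '/', 'a' }
  PREDICT(B → ε) = { $, '(', '/', 'a' }
  PREDICT(B → '(' L L) = { '(' }

Conflict found: Predict set conflict for L: { '(' }
The grammar is NOT LL(1).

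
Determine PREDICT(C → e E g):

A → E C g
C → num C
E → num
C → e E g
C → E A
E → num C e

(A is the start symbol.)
{ 'e' }

PREDICT(C → e E g) = (FIRST(RHS) \ {ε}) ∪ (FOLLOW(C) if ε ∈ FIRST(RHS), i.e. RHS ⇒* ε)
FIRST(e E g) = { 'e' }
ε ∉ FIRST(e E g), so FOLLOW(C) is not added.
PREDICT(C → e E g) = { 'e' }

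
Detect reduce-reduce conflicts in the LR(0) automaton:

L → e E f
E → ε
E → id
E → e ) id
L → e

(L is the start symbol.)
Yes — I2: [E → .] vs [L → e .]

Augment with L' → L and build the canonical LR(0) collection (I0 = CLOSURE({[L' → . L]}), then GOTO on every symbol after a dot until no new states appear). It has 9 states:
  I0: { [L → . e E f], [L → . e], [L' → . L] }  — shift
  I1: { [L' → L .] }  — accept
  I2: { [E → . e ) id], [E → . id], [E → .], [L → e . E f], [L → e .] }  — shift, 2 reduces
  I3: { [L → e E . f] }  — shift
  I4: { [E → e . ) id] }  — shift
  I5: { [E → id .] }  — reduce
  I6: { [E → e ) . id] }  — shift
  I7: { [E → e ) id .] }  — reduce
  I8: { [L → e E f .] }  — reduce

I2 contains complete items [E → .], [L → e .] — reduce-reduce conflict.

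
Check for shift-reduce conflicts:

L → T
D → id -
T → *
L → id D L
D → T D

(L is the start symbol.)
A shift-reduce conflict occurs when an LR(0) state has both:
  - a complete (reduce) item [A → α .] (dot at the end), and
  - a shift item [B → β . c γ] (dot before a terminal).

Augment with L' → L and build the canonical LR(0) collection (I0 = CLOSURE({[L' → . L]}), then GOTO on every symbol after a dot until no new states appear). It has 11 states:
  I0: { [L → . T], [L → . id D L], [L' → . L], [T → . *] }  — shift
  I1: { [T → * .] }  — reduce
  I2: { [L' → L .] }  — accept
  I3: { [L → T .] }  — reduce
  I4: { [D → . T D], [D → . id -], [L → id . D L], [T → . *] }  — shift
  I5: { [L → . T], [L → . id D L], [L → id D . L], [T → . *] }  — shift
  I6: { [D → . T D], [D → . id -], [D → T . D], [T → . *] }  — shift
  I7: { [D → id . -] }  — shift
  I8: { [D → id - .] }  — reduce
  I9: { [D → T D .] }  — reduce
  I10: { [L → id D L .] }  — reduce

No state contains both a complete item and a shift item.

Answer: No shift-reduce conflicts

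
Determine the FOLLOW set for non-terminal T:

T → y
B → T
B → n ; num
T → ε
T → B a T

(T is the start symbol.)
{ $, 'a' }

To compute FOLLOW(T), find every occurrence of T on a right-hand side N → α T β: add FIRST(β) \ {ε}, and if β is empty or nullable also add FOLLOW(N). Iterate to a fixed point.

T is the start symbol, so $ ∈ FOLLOW(T).
In B → T: T is at the end, add FOLLOW(B)
In T → B a T: T is at the end; this adds FOLLOW(T) to itself — nothing new

The FOLLOW sets referred to above (computed the same way, to a fixed point):
  FOLLOW(B) = { 'a' }

Taking the union: FOLLOW(T) = { $, 'a' }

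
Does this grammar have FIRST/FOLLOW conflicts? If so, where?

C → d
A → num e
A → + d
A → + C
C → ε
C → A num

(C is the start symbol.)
Nullable non-terminals: C.
FIRST sets used below: FIRST(A) = { '+', 'num' }

C: nullable alternative(s) C → ε; FOLLOW(C) = { $, 'num' }
  C → d: FIRST \ {ε} = { 'd' } — disjoint from FOLLOW(C)
  C → ε: FIRST \ {ε} = { } — this is the only nullable alternative, skip
  C → A num: FIRST \ {ε} = { '+', 'num' } — overlaps FOLLOW(C) on { 'num' }: CONFLICT

A has no nullable alternative, so no FIRST/FOLLOW check is needed there.

So the grammar has 1 FIRST/FOLLOW conflict (marked CONFLICT above).

Answer: Yes. C → A num with FOLLOW(C) on { 'num' }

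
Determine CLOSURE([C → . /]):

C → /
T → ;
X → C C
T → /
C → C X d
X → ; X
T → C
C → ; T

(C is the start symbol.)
To compute CLOSURE, for each item [A → α.Bβ] where B is a non-terminal, add [B → .γ] for all productions B → γ; repeat for the newly added items until nothing changes.

Start with: [C → . /]
The dot precedes the terminal '/', so nothing is added.

CLOSURE = { [C → . /] }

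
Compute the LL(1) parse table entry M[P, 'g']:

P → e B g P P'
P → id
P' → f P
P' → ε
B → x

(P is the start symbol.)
Empty (error entry)

To find M[P, 'g'], we find productions for P where 'g' is in the predict set (PREDICT(N → α) = (FIRST(α) \ {ε}) ∪ (FOLLOW(N) if α ⇒* ε)).

P → e B g P P': PREDICT = { 'e' }
P → id: PREDICT = { 'id' }

M[P, 'g'] is empty (no production applies)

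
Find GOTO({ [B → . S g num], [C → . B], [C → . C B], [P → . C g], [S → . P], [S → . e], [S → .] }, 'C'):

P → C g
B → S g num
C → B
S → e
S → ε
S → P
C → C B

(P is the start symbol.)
{ [B → . S g num], [C → . B], [C → . C B], [C → C . B], [P → . C g], [P → C . g], [S → . P], [S → . e], [S → .] }

GOTO(I, 'C') = CLOSURE({ [A → αX.β] : [A → α.Xβ] ∈ I, X = 'C' })

Items with dot before 'C', with the dot advanced:
  [C → . C B] → [C → C . B]
  [P → . C g] → [P → C . g]
Closure of the advanced items:
  [C → C . B] has the dot before B: add [B → . S g num]
  [B → . S g num] has the dot before S: add [S → . e], [S → .], [S → . P]
  [S → . P] has the dot before P: add [P → . C g]
  [P → . C g] has the dot before C: add [C → . B], [C → . C B]

GOTO = { [B → . S g num], [C → . B], [C → . C B], [C → C . B], [P → . C g], [P → C . g], [S → . P], [S → . e], [S → .] }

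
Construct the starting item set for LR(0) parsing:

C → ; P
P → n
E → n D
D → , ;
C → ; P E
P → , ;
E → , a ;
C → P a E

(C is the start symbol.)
{ [C → . ; P E], [C → . ; P], [C → . P a E], [C' → . C], [P → . , ;], [P → . n] }

First, augment the grammar with C' → C
I₀ = CLOSURE({ [C' → . C] }):
  [C' → . C] has the dot before C: add [C → . ; P], [C → . ; P E], [C → . P a E]
  [C → . P a E] has the dot before P: add [P → . n], [P → . , ;]
No further items can be added.

I₀ = { [C → . ; P E], [C → . ; P], [C → . P a E], [C' → . C], [P → . , ;], [P → . n] }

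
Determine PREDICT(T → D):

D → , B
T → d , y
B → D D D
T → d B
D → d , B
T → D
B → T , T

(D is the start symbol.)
{ ',', 'd' }

PREDICT(T → D) = (FIRST(RHS) \ {ε}) ∪ (FOLLOW(T) if ε ∈ FIRST(RHS), i.e. RHS ⇒* ε)
FIRST(D) = { ',', 'd' }
FIRST(D) = { ',', 'd' }
ε ∉ FIRST(D), so FOLLOW(T) is not added.
PREDICT(T → D) = { ',', 'd' }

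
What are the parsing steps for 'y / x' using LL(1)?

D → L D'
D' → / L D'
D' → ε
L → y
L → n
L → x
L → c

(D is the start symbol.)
LL(1) parsing maintains a stack (initially the start symbol over $) and the input. At each step: if the stack top is a terminal, match it against the current input token; if it is a non-terminal N, replace it with the RHS of M[N, lookahead] (the unique production whose predict set contains the lookahead).

Stack is shown with the top on the left.

Stack     Input    Action
-------------------------
D $       y / x $  output D → L D'
L D' $    y / x $  output L → y
y D' $    y / x $  match 'y'
D' $      / x $    output D' → / L D'
/ L D' $  / x $    match '/'
L D' $    x $      output L → x
x D' $    x $      match 'x'
D' $      $        output D' → ε
$         $        accept

The string is accepted.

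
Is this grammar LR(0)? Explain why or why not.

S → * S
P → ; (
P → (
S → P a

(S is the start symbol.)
A grammar is LR(0) if no state in the canonical LR(0) collection has:
  - both a shift item (dot before a terminal) and a complete item (shift-reduce conflict), or
  - two or more complete items (reduce-reduce conflict; the accept item [S' → S .] counts as a complete item here).

Augment with S' → S and build the canonical LR(0) collection (I0 = CLOSURE({[S' → . S]}), then GOTO on every symbol after a dot until no new states appear). It has 9 states:
  I0: { [P → . (], [P → . ; (], [S → . * S], [S → . P a], [S' → . S] }  — shift
  I1: { [P → ( .] }  — reduce
  I2: { [P → . (], [P → . ; (], [S → * . S], [S → . * S], [S → . P a] }  — shift
  I3: { [P → ; . (] }  — shift
  I4: { [S → P . a] }  — shift
  I5: { [S' → S .] }  — accept
  I6: { [S → P a .] }  — reduce
  I7: { [P → ; ( .] }  — reduce
  I8: { [S → * S .] }  — reduce

Every state is either a pure shift/goto state or contains exactly one complete item and nothing to shift — no conflicts. The grammar is LR(0).

Answer: Yes, the grammar is LR(0)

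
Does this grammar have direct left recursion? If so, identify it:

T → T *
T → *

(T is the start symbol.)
Yes, T is left-recursive

Direct left recursion occurs when N → N α for some non-terminal N (the right-hand side begins with the left-hand side itself).

T → T *: LEFT RECURSIVE (starts with T)
T → *: starts with '*'

The grammar has direct left recursion on: T.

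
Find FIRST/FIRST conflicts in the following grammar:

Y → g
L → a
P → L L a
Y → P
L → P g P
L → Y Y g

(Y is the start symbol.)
FIRST sets of the non-terminals at (or reachable through a nullable prefix from) the front of some alternative:
  FIRST(P) = { 'a', 'g' }
  FIRST(Y) = { 'a', 'g' }

Productions for Y:
  Y → g: FIRST = { 'g' }
  Y → P: FIRST = { 'a', 'g' }
Productions for L:
  L → a: FIRST = { 'a' }
  L → P g P: FIRST = { 'a', 'g' }
  L → Y Y g: FIRST = { 'a', 'g' }
P has only one production, so no FIRST/FIRST conflict is possible there.

Conflict for Y: Y → g and Y → P
  Overlap: { 'g' }
Conflict for L: L → a and L → P g P
  Overlap: { 'a' }
Conflict for L: L → a and L → Y Y g
  Overlap: { 'a' }
Conflict for L: L → P g P and L → Y Y g
  Overlap: { 'a', 'g' }

Answer: Yes. Y → g / Y → P on { 'g' }; L → a / L → P g P on { 'a' }; L → a / L → Y Y g on { 'a' }; L → P g P / L → Y Y g on { 'a', 'g' }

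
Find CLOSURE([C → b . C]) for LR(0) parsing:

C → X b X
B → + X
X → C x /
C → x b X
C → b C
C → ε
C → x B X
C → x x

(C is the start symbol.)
{ [C → . X b X], [C → . b C], [C → . x B X], [C → . x b X], [C → . x x], [C → .], [C → b . C], [X → . C x /] }

To compute CLOSURE, for each item [A → α.Bβ] where B is a non-terminal, add [B → .γ] for all productions B → γ; repeat for the newly added items until nothing changes.

Start with: [C → b . C]
  [C → b . C] has the dot before C: add [C → . X b X], [C → . x b X], [C → . b C], [C → .], [C → . x B X], [C → . x x]
  [C → . X b X] has the dot before X: add [X → . C x /]
No further items can be added.

CLOSURE = { [C → . X b X], [C → . b C], [C → . x B X], [C → . x b X], [C → . x x], [C → .], [C → b . C], [X → . C x /] }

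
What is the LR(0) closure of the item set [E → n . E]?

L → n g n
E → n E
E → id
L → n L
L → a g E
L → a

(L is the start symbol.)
To compute CLOSURE, for each item [A → α.Bβ] where B is a non-terminal, add [B → .γ] for all productions B → γ; repeat for the newly added items until nothing changes.

Start with: [E → n . E]
  [E → n . E] has the dot before E: add [E → . n E], [E → . id]
No further items can be added.

CLOSURE = { [E → . id], [E → . n E], [E → n . E] }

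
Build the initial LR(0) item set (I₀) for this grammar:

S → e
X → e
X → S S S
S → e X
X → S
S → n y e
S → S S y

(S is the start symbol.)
First, augment the grammar with S' → S
I₀ = CLOSURE({ [S' → . S] }):
  [S' → . S] has the dot before S: add [S → . e], [S → . e X], [S → . n y e], [S → . S S y]
No further items can be added.

I₀ = { [S → . S S y], [S → . e X], [S → . e], [S → . n y e], [S' → . S] }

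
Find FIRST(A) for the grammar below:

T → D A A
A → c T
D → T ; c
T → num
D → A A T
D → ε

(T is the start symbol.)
{ 'c' }

From A → c T:
  - c is a terminal: add 'c' and stop

Collecting: FIRST(A) = { 'c' }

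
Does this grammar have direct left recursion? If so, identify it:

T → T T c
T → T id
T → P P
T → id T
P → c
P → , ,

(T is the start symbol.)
Direct left recursion occurs when N → N α for some non-terminal N (the right-hand side begins with the left-hand side itself).

T → T T c: LEFT RECURSIVE (starts with T)
T → T id: LEFT RECURSIVE (starts with T)
T → P P: starts with P
T → id T: starts with id
P → c: starts with c
P → , ,: starts with ','

The grammar has direct left recursion on: T.

Answer: Yes, T is left-recursive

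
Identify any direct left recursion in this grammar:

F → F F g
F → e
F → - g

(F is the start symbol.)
F → F F g: LEFT RECURSIVE (starts with F)
F → e: starts with e
F → - g: starts with '-'

The grammar has direct left recursion on: F.

Answer: Yes, F is left-recursive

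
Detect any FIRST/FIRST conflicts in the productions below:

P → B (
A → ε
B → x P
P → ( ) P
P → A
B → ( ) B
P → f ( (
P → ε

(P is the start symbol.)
FIRST sets of the non-terminals at (or reachable through a nullable prefix from) the front of some alternative:
  FIRST(B) = { '(', 'x' }
  FIRST(A) = { ε }

Productions for P:
  P → B (: FIRST = { '(', 'x' }
  P → ( ) P: FIRST = { '(' }
  P → A: FIRST = { ε }
  P → f ( (: FIRST = { 'f' }
  P → ε: FIRST = { ε }
Productions for B:
  B → x P: FIRST = { 'x' }
  B → ( ) B: FIRST = { '(' }
A has only one production, so no FIRST/FIRST conflict is possible there.

Conflict for P: P → B ( and P → ( ) P
  Overlap: { '(' }
Conflict for P: P → A and P → ε
  Overlap: { ε }

Answer: Yes. P → B '(' / P → '(' ')' P on { '(' }; P → A / P → ε on { ε }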